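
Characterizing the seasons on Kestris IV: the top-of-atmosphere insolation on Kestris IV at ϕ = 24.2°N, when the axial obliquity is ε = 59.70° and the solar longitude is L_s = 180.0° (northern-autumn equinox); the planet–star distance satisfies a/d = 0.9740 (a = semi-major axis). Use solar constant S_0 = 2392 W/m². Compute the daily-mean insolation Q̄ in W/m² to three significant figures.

Q̄ ≈ 659 W/m²

Solar declination: sin δ = sin ε · sin L_s = sin 59.70° × sin 180.0° = 0.00000, so δ = +0.000°.
cos h₀ = −tan(+24.2°) tan(+0.000°) = -0.0000, h₀ = 1.5708 rad.
Bracket: h₀ sin ϕ sin δ + cos ϕ cos δ sin h₀ = 1.5708×0.40992×0.00000 + 0.91212×1.00000×1.00000 = 0.000000 + 0.912120 = 0.912120.
Inverse-square distance factor (a/d)² = 0.9740² = 0.948676.
Q̄ = (S_0/π) × 0.948676 × [bracket] = (2392/π) × 0.948676 × 0.912120 = 658.8 W/m².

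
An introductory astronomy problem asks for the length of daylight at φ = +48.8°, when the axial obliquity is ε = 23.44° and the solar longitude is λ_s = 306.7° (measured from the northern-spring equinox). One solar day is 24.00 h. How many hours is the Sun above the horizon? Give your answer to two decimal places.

8.99 h

Solar declination: sin δ = sin ε · sin λ_s = sin 23.44° × sin 306.7° = -0.31894, so δ = -18.599°.
cos H₀ = −tan φ · tan δ = −tan(+48.8°) × tan(-18.599°) = 0.3844, so H₀ = 1.1762 rad = 67.39°.
Daylight = 2H₀/(2π) × 24.00 h = (1.1762/π) × 24.00 = 8.99 h.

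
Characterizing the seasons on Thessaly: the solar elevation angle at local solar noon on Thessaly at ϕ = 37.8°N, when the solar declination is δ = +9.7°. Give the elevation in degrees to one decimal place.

At local noon the hour angle is zero, so the zenith angle equals |ϕ − δ| = |+37.8° − (+9.700°)| = 28.100°.
Elevation = 90° − 28.100° = 61.9°.

61.9°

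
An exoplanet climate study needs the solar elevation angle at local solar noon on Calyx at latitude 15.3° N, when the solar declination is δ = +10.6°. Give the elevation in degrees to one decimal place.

At local noon the hour angle is zero, so the zenith angle equals |φ − δ| = |+15.3° − (+10.600°)| = 4.700°.
Elevation = 90° − 4.700° = 85.3°.

85.3°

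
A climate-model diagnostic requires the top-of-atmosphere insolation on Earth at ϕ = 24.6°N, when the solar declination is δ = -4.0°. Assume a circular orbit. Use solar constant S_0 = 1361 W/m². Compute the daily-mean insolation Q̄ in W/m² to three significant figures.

cos h₀ = −tan(+24.6°) tan(-4.000°) = 0.0320, h₀ = 1.5388 rad.
Bracket: h₀ sin ϕ sin δ + cos ϕ cos δ sin h₀ = 1.5388×0.41628×-0.06976 + 0.90924×0.99756×0.99949 = -0.044686 + 0.906559 = 0.861873.
Q̄ = (S_0/π) × [bracket] = (1361/π) × 0.861873 = 373.4 W/m².

Q̄ ≈ 373 W/m²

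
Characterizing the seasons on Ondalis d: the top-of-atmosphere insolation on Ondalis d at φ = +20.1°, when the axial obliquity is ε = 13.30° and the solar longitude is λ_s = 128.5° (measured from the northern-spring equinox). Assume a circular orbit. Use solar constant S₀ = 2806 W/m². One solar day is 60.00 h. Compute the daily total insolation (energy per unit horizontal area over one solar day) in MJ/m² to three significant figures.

Solar declination: sin δ = sin ε · sin λ_s = sin 13.30° × sin 128.5° = 0.18004, so δ = +10.372°.
cos H₀ = −tan(+20.1°) tan(+10.372°) = -0.0670, H₀ = 1.6378 rad.
Bracket: H₀ sin φ sin δ + cos φ cos δ sin H₀ = 1.6378×0.34366×0.18004 + 0.93909×0.98366×0.99775 = 0.101335 + 0.921667 = 1.023002.
Q̄ = (S₀/π) × [bracket] = (2806/π) × 1.023002 = 913.72 W/m².
Daily total = Q̄ × 60.00 h × 3600 s/h = 913.72 × 60.00 × 3600 / 10⁶ = 197.4 MJ/m².

197 MJ/m²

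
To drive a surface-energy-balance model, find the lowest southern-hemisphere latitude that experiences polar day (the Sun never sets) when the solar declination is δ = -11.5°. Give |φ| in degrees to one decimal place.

Polar day requires cos H₀ = −tan φ tan δ ≤ −1, i.e. tan φ tan δ ≥ 1.
The boundary is |tan φ| · |tan δ| = 1, so |φ| = 90° − |δ| = 90° − 11.5° = 78.5° in the southern hemisphere.

|φ| = 78.5°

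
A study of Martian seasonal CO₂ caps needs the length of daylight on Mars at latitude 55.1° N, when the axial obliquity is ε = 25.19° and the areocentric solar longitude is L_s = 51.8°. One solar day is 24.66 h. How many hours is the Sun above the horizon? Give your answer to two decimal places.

16.52 h

sin δ = sin 25.19° × sin 51.8° = 0.33448, so δ = +19.541°.
cos h₀ = −tan ϕ · tan δ = −tan(+55.1°) × tan(+19.541°) = -0.5088, so h₀ = 2.1045 rad = 120.58°.
Daylight = 2h₀/(2π) × 24.66 h = (2.1045/π) × 24.66 = 16.52 h.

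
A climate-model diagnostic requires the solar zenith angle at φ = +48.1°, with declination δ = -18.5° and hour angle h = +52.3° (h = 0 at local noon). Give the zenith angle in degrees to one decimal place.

θ_z = 81.3°

cos θ_z = sin φ sin δ + cos φ cos δ cos h = -0.236174 + 0.387293 = 0.151119.
θ_z = arccos(0.151119) = 81.3°.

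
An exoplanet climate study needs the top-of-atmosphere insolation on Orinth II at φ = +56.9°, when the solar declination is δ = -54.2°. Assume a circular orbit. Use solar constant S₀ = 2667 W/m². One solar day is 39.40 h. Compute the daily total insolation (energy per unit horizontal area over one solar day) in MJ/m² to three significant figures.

cos H₀ = −tan(+56.9°) tan(-54.200°) = 2.1269 ≥ 1 ⇒ polar night, H₀ = 0 and Q̄ = 0.
Daily total = Q̄ × 39.40 h × 3600 s/h = 0.00 MJ/m².

0.00 MJ/m²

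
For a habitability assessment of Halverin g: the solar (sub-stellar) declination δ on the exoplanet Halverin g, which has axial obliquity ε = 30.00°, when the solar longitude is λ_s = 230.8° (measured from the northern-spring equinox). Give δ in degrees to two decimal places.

sin δ = sin ε · sin λ_s = sin 30.00° × sin 230.8° = -0.387472.
δ = arcsin(-0.387472) = -22.80°.

δ = -22.80°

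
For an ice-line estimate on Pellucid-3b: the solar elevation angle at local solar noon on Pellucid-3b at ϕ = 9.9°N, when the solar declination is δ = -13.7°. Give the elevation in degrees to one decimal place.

66.4°

At local noon the hour angle is zero, so the zenith angle equals |ϕ − δ| = |+9.9° − (-13.700°)| = 23.600°.
Elevation = 90° − 23.600° = 66.4°.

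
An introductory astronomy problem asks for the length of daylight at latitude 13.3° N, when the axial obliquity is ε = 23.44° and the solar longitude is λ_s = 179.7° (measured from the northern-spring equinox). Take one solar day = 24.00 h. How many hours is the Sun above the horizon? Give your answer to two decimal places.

12.00 h

Solar declination: sin δ = sin ε · sin λ_s = sin 23.44° × sin 179.7° = 0.00208, so δ = +0.119°.
cos H₀ = −tan φ · tan δ = −tan(+13.3°) × tan(+0.119°) = -0.0005, so H₀ = 1.5713 rad = 90.03°.
Daylight = 2H₀/(2π) × 24.00 h = (1.5713/π) × 24.00 = 12.00 h.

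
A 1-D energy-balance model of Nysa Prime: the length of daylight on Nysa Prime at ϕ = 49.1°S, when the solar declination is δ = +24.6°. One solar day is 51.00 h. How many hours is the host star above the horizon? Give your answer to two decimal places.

cos h₀ = −tan ϕ · tan δ = −tan(-49.1°) × tan(+24.600°) = 0.5285, so h₀ = 1.0139 rad = 58.09°.
Daylight = 2h₀/(2π) × 51.00 h = (1.0139/π) × 51.00 = 16.46 h.

16.46 h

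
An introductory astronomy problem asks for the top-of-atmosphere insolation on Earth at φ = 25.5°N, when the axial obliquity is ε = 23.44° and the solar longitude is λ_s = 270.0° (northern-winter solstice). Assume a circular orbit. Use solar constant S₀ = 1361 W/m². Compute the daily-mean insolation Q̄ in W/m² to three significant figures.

Solar declination: sin δ = sin ε · sin λ_s = sin 23.44° × sin 270.0° = -0.39779, so δ = -23.440°.
cos H₀ = −tan(+25.5°) tan(-23.440°) = 0.2068, H₀ = 1.3625 rad.
Bracket: H₀ sin φ sin δ + cos φ cos δ sin H₀ = 1.3625×0.43051×-0.39779 + 0.90259×0.91748×0.97838 = -0.233332 + 0.810205 = 0.576873.
Q̄ = (S₀/π) × [bracket] = (1361/π) × 0.576873 = 249.9 W/m².

Q̄ ≈ 250 W/m²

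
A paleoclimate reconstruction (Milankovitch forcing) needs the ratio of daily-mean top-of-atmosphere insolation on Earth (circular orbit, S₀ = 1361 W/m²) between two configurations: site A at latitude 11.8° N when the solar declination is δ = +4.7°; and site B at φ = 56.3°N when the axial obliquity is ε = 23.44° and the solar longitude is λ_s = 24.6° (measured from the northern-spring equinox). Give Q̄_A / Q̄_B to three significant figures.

Q̄_A / Q̄_B ≈ 1.28

— Configuration A (φ=+11.8°):
cos H₀ = −tan(+11.8°) tan(+4.700°) = -0.0172, H₀ = 1.5880 rad.
Bracket: H₀ sin φ sin δ + cos φ cos δ sin H₀ = 1.5880×0.20450×0.08194 + 0.97887×0.99664×0.99985 = 0.026610 + 0.975435 = 1.002045.
Q̄ = (S₀/π) × [bracket] = (1361/π) × 1.002045 = 434.11 W/m².
— Configuration B (φ=+56.3°):
Solar declination: sin δ = sin ε · sin λ_s = sin 23.44° × sin 24.6° = 0.16559, so δ = +9.532°.
cos H₀ = −tan(+56.3°) tan(+9.532°) = -0.2518, H₀ = 1.8253 rad.
Bracket: H₀ sin φ sin δ + cos φ cos δ sin H₀ = 1.8253×0.83195×0.16559 + 0.55484×0.98619×0.96779 = 0.251458 + 0.529553 = 0.781011.
Q̄ = (S₀/π) × [bracket] = (1361/π) × 0.781011 = 338.35 W/m².
Ratio Q̄_A / Q̄_B = 434.11 / 338.35 = 1.283.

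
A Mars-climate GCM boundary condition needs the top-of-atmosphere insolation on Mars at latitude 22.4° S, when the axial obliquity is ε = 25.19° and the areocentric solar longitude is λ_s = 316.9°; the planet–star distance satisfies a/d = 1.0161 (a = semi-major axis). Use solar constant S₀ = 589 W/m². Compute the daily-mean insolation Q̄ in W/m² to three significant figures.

sin δ = sin 25.19° × sin 316.9° = -0.29082, so δ = -16.907°.
cos H₀ = −tan(-22.4°) tan(-16.907°) = -0.1253, H₀ = 1.6964 rad.
Bracket: H₀ sin φ sin δ + cos φ cos δ sin H₀ = 1.6964×-0.38107×-0.29082 + 0.92455×0.95678×0.99212 = 0.188000 + 0.877620 = 1.065620.
Inverse-square distance factor (a/d)² = 1.0161² = 1.032459.
Q̄ = (S₀/π) × 1.032459 × [bracket] = (589/π) × 1.032459 × 1.065620 = 206.3 W/m².

Q̄ ≈ 206 W/m²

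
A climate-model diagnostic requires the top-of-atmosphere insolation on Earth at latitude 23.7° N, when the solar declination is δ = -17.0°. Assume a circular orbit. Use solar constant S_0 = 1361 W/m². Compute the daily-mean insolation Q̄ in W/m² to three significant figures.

cos h₀ = −tan(+23.7°) tan(-17.000°) = 0.1342, h₀ = 1.4362 rad.
Bracket: h₀ sin ϕ sin δ + cos ϕ cos δ sin h₀ = 1.4362×0.40195×-0.29237 + 0.91566×0.95630×0.99095 = -0.168780 + 0.867721 = 0.698941.
Q̄ = (S_0/π) × [bracket] = (1361/π) × 0.698941 = 302.8 W/m².

Q̄ ≈ 303 W/m²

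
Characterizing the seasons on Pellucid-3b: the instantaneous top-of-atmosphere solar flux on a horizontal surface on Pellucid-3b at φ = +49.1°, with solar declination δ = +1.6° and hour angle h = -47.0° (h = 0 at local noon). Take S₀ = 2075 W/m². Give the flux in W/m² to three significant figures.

cos θ_z = sin φ sin δ + cos φ cos δ cos h = 0.021105 + 0.446358 = 0.467463.
Flux = S₀ · cos θ_z = 2075 × 0.467463 = 970.0 W/m².

970 W/m²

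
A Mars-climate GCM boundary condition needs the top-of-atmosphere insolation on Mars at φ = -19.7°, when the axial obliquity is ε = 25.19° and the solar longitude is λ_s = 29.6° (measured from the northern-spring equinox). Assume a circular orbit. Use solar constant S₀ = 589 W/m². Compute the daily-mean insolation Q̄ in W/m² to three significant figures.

Q̄ ≈ 152 W/m²

Solar declination: sin δ = sin ε · sin λ_s = sin 25.19° × sin 29.6° = 0.21023, so δ = +12.136°.
cos H₀ = −tan(-19.7°) tan(+12.136°) = 0.0770, H₀ = 1.4937 rad.
Bracket: H₀ sin φ sin δ + cos φ cos δ sin H₀ = 1.4937×-0.33710×0.21023 + 0.94147×0.97765×0.99703 = -0.105856 + 0.917694 = 0.811838.
Q̄ = (S₀/π) × [bracket] = (589/π) × 0.811838 = 152.2 W/m².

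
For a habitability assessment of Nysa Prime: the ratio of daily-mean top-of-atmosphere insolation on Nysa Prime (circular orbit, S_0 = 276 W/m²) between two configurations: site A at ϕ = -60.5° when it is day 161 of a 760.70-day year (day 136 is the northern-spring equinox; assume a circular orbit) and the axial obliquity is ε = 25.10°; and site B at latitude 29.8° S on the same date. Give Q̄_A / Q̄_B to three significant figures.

Q̄_A / Q̄_B ≈ 0.473

— Configuration A (ϕ=-60.5°):
Solar longitude: L_s = 360° × (161 − 136)/760.70 = 11.831°.
sin δ = sin 25.10° × sin 11.831° = 0.08697, so δ = +4.990°.
cos h₀ = −tan(-60.5°) tan(+4.990°) = 0.1543, h₀ = 1.4159 rad.
Bracket: h₀ sin ϕ sin δ + cos ϕ cos δ sin h₀ = 1.4159×-0.87036×0.08697 + 0.49242×0.99621×0.98802 = -0.107177 + 0.484677 = 0.377500.
Q̄ = (S_0/π) × [bracket] = (276/π) × 0.377500 = 33.165 W/m².
— Configuration B (ϕ=-29.8°):
cos h₀ = −tan(-29.8°) tan(+4.990°) = 0.0500, h₀ = 1.5208 rad.
Bracket: h₀ sin ϕ sin δ + cos ϕ cos δ sin h₀ = 1.5208×-0.49697×0.08697 + 0.86777×0.99621×0.99875 = -0.065731 + 0.863401 = 0.797670.
Q̄ = (S_0/π) × [bracket] = (276/π) × 0.797670 = 70.078 W/m².
Ratio Q̄_A / Q̄_B = 33.165 / 70.078 = 0.4733.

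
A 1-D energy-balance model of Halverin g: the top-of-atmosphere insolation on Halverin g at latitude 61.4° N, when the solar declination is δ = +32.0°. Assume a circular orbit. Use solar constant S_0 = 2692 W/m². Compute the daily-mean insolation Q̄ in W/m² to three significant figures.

Q̄ ≈ 1.25e+03 W/m²

cos h₀ = −tan(+61.4°) tan(+32.000°) = -1.1461 ≤ −1 ⇒ polar day, h₀ = π.
Bracket: h₀ sin ϕ sin δ + cos ϕ cos δ sin h₀ = 3.1416×0.87798×0.52992 + 0.47869×0.84805×0.00000 = 1.461658 + 0.000000 = 1.461658.
Q̄ = (S_0/π) × [bracket] = (2692/π) × 1.461658 = 1252 W/m².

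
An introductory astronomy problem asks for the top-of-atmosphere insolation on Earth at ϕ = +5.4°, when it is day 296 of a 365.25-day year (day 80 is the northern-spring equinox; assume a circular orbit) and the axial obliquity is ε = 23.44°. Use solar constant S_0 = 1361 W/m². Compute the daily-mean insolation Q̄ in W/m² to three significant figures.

Solar longitude: L_s = 360° × (296 − 80)/365.25 = 212.895°.
sin δ = sin 23.44° × sin 212.895° = -0.21604, so δ = -12.477°.
cos h₀ = −tan(+5.4°) tan(-12.477°) = 0.0209, h₀ = 1.5499 rad.
Bracket: h₀ sin ϕ sin δ + cos ϕ cos δ sin h₀ = 1.5499×0.09411×-0.21604 + 0.99556×0.97638×0.99978 = -0.031512 + 0.971831 = 0.940319.
Q̄ = (S_0/π) × [bracket] = (1361/π) × 0.940319 = 407.4 W/m².

Q̄ ≈ 407 W/m²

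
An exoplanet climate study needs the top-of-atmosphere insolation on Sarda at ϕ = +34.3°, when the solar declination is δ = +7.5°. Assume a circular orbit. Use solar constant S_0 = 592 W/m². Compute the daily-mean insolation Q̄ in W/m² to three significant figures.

Q̄ ≈ 177 W/m²

cos h₀ = −tan(+34.3°) tan(+7.500°) = -0.0898, h₀ = 1.6607 rad.
Bracket: h₀ sin ϕ sin δ + cos ϕ cos δ sin h₀ = 1.6607×0.56353×0.13053 + 0.82610×0.99144×0.99596 = 0.122157 + 0.815720 = 0.937877.
Q̄ = (S_0/π) × [bracket] = (592/π) × 0.937877 = 176.7 W/m².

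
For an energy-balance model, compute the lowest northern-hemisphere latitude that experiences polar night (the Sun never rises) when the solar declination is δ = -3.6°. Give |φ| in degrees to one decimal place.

Polar night requires cos H₀ = −tan φ tan δ ≥ 1, i.e. tan φ tan δ ≤ −1.
The boundary is |tan φ| · |tan δ| = 1, so |φ| = 90° − |δ| = 90° − 3.6° = 86.4° in the northern hemisphere.

|φ| = 86.4°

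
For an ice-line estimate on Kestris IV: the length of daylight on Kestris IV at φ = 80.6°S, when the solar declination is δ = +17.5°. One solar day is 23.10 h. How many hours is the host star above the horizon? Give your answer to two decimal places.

cos H₀ = −tan φ · tan δ = 1.9046 ≥ 1, so the host star never rises (polar night) and H₀ = 0.
Daylight = 2H₀/(2π) × 23.10 h = (0.0000/π) × 23.10 = 0.00 h.

0.00 h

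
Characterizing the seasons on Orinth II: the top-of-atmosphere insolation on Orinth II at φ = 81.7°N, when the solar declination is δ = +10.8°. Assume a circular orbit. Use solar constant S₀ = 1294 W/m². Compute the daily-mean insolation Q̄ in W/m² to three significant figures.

Q̄ ≈ 240 W/m²

cos H₀ = −tan(+81.7°) tan(+10.800°) = -1.3076 ≤ −1 ⇒ polar day, H₀ = π.
Bracket: H₀ sin φ sin δ + cos φ cos δ sin H₀ = 3.1416×0.98953×0.18738 + 0.14436×0.98229×0.00000 = 0.582510 + 0.000000 = 0.582510.
Q̄ = (S₀/π) × [bracket] = (1294/π) × 0.582510 = 239.9 W/m².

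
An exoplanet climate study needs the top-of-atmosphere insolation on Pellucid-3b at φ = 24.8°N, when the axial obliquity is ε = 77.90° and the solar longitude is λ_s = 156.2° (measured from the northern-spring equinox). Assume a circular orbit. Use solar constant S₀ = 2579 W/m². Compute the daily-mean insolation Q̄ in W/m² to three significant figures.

Q̄ ≈ 912 W/m²

Solar declination: sin δ = sin ε · sin λ_s = sin 77.90° × sin 156.2° = 0.39458, so δ = +23.240°.
cos H₀ = −tan(+24.8°) tan(+23.240°) = -0.1984, H₀ = 1.7705 rad.
Bracket: H₀ sin φ sin δ + cos φ cos δ sin H₀ = 1.7705×0.41945×0.39458 + 0.90778×0.91886×0.98012 = 0.293029 + 0.817540 = 1.110569.
Q̄ = (S₀/π) × [bracket] = (2579/π) × 1.110569 = 911.7 W/m².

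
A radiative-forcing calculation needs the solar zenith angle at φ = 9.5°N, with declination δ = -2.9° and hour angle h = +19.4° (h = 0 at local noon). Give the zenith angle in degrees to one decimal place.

θ_z = 23.0°

cos θ_z = sin φ sin δ + cos φ cos δ cos h = -0.008350 + 0.929096 = 0.920746.
θ_z = arccos(0.920746) = 23.0°.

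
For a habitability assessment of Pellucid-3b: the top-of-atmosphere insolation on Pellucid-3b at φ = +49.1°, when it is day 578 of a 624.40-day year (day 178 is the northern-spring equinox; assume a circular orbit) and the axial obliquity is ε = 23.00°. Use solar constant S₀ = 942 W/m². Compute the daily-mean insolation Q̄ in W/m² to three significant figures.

Solar longitude: λ_s = 360° × (578 − 178)/624.40 = 230.621°.
sin δ = sin 23.00° × sin 230.621° = -0.30202, so δ = -17.579°.
cos H₀ = −tan(+49.1°) tan(-17.579°) = 0.3657, H₀ = 1.1964 rad.
Bracket: H₀ sin φ sin δ + cos φ cos δ sin H₀ = 1.1964×0.75585×-0.30202 + 0.65474×0.95330×0.93071 = -0.273116 + 0.580915 = 0.307799.
Q̄ = (S₀/π) × [bracket] = (942/π) × 0.307799 = 92.29 W/m².

Q̄ ≈ 92.3 W/m²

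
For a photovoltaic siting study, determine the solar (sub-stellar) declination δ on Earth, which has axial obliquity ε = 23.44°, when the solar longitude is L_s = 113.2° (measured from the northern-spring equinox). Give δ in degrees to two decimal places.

sin δ = sin ε · sin L_s = sin 23.44° × sin 113.2° = 0.365621.
δ = arcsin(0.365621) = +21.45°.

δ = +21.45°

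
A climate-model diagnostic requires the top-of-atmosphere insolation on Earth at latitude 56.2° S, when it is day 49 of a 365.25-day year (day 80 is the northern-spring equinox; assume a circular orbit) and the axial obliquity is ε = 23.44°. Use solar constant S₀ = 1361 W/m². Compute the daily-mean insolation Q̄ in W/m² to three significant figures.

Solar longitude: λ_s = 360° × (49 − 80)/365.25 = -30.554°, i.e. -30.554° + 360° = 329.446°.
sin δ = sin 23.44° × sin 329.446° = -0.20222, so δ = -11.667°.
cos H₀ = −tan(-56.2°) tan(-11.667°) = -0.3084, H₀ = 1.8844 rad.
Bracket: H₀ sin φ sin δ + cos φ cos δ sin H₀ = 1.8844×-0.83098×-0.20222 + 0.55630×0.97934×0.95124 = 0.316656 + 0.518242 = 0.834898.
Q̄ = (S₀/π) × [bracket] = (1361/π) × 0.834898 = 361.7 W/m².

Q̄ ≈ 362 W/m²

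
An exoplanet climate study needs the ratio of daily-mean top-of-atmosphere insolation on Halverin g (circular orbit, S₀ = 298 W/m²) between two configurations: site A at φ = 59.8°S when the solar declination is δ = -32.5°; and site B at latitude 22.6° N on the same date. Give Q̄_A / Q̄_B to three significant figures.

Q̄_A / Q̄_B ≈ 3.03

— Configuration A (φ=-59.8°):
cos H₀ = −tan(-59.8°) tan(-32.500°) = -1.0946 ≤ −1 ⇒ polar day, H₀ = π.
Bracket: H₀ sin φ sin δ + cos φ cos δ sin H₀ = 3.1416×-0.86427×-0.53730 + 0.50302×0.84339×0.00000 = 1.458872 + 0.000000 = 1.458872.
Q̄ = (S₀/π) × [bracket] = (298/π) × 1.458872 = 138.38 W/m².
— Configuration B (φ=+22.6°):
cos H₀ = −tan(+22.6°) tan(-32.500°) = 0.2652, H₀ = 1.3024 rad.
Bracket: H₀ sin φ sin δ + cos φ cos δ sin H₀ = 1.3024×0.38430×-0.53730 + 0.92321×0.84339×0.96420 = -0.268925 + 0.750751 = 0.481826.
Q̄ = (S₀/π) × [bracket] = (298/π) × 0.481826 = 45.704 W/m².
Ratio Q̄_A / Q̄_B = 138.38 / 45.704 = 3.028.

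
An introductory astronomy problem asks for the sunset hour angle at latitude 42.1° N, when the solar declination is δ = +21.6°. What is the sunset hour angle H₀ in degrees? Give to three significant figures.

cos H₀ = −tan φ · tan δ = −tan(+42.1°) × tan(+21.600°) = -0.3577, so H₀ = 1.9367 rad = 110.96°.

H₀ = 111°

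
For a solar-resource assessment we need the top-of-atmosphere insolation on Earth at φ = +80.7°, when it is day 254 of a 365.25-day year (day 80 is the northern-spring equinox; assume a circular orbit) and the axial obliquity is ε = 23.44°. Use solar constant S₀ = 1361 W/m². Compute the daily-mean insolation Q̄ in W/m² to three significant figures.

Solar longitude: λ_s = 360° × (254 − 80)/365.25 = 171.499°.
sin δ = sin 23.44° × sin 171.499° = 0.05880, so δ = +3.371°.
cos H₀ = −tan(+80.7°) tan(+3.371°) = -0.3597, H₀ = 1.9388 rad.
Bracket: H₀ sin φ sin δ + cos φ cos δ sin H₀ = 1.9388×0.98686×0.05880 + 0.16160×0.99827×0.93306 = 0.112503 + 0.150522 = 0.263025.
Q̄ = (S₀/π) × [bracket] = (1361/π) × 0.263025 = 113.9 W/m².

Q̄ ≈ 114 W/m²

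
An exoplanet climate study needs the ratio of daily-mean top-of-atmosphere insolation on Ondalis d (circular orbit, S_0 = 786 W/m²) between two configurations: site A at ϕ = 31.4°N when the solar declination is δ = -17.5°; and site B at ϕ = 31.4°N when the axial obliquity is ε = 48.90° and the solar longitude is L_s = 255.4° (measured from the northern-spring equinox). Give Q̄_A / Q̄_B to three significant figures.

— Configuration A (ϕ=+31.4°):
cos h₀ = −tan(+31.4°) tan(-17.500°) = 0.1925, h₀ = 1.3771 rad.
Bracket: h₀ sin ϕ sin δ + cos ϕ cos δ sin h₀ = 1.3771×0.52101×-0.30071 + 0.85355×0.95372×0.98130 = -0.215754 + 0.798825 = 0.583071.
Q̄ = (S_0/π) × [bracket] = (786/π) × 0.583071 = 145.88 W/m².
— Configuration B (ϕ=+31.4°):
Solar declination: sin δ = sin ε · sin L_s = sin 48.90° × sin 255.4° = -0.72923, so δ = -46.822°.
cos h₀ = −tan(+31.4°) tan(-46.822°) = 0.6505, h₀ = 0.8625 rad.
Bracket: h₀ sin ϕ sin δ + cos ϕ cos δ sin h₀ = 0.8625×0.52101×-0.72923 + 0.85355×0.68427×0.75950 = -0.327695 + 0.443593 = 0.115898.
Q̄ = (S_0/π) × [bracket] = (786/π) × 0.115898 = 28.997 W/m².
Ratio Q̄_A / Q̄_B = 145.88 / 28.997 = 5.031.

Q̄_A / Q̄_B ≈ 5.03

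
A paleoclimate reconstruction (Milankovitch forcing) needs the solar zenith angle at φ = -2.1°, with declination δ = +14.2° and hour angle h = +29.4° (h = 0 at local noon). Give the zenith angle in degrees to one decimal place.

θ_z = 33.4°

cos θ_z = sin φ sin δ + cos φ cos δ cos h = -0.008989 + 0.844027 = 0.835038.
θ_z = arccos(0.835038) = 33.4°.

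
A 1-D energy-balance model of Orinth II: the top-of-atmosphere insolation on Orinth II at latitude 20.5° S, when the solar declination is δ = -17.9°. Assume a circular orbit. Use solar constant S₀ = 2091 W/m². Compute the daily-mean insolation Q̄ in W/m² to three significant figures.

cos H₀ = −tan(-20.5°) tan(-17.900°) = -0.1208, H₀ = 1.6919 rad.
Bracket: H₀ sin φ sin δ + cos φ cos δ sin H₀ = 1.6919×-0.35021×-0.30736 + 0.93667×0.95159×0.99268 = 0.182117 + 0.884801 = 1.066918.
Q̄ = (S₀/π) × [bracket] = (2091/π) × 1.066918 = 710.1 W/m².

Q̄ ≈ 710 W/m²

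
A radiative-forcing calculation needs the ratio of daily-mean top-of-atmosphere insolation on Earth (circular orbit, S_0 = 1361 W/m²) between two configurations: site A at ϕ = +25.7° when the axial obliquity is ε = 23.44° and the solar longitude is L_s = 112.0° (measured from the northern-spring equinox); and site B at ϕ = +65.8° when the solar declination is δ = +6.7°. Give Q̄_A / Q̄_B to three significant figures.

— Configuration A (ϕ=+25.7°):
Solar declination: sin δ = sin ε · sin L_s = sin 23.44° × sin 112.0° = 0.36882, so δ = +21.643°.
cos h₀ = −tan(+25.7°) tan(+21.643°) = -0.1910, h₀ = 1.7629 rad.
Bracket: h₀ sin ϕ sin δ + cos ϕ cos δ sin h₀ = 1.7629×0.43366×0.36882 + 0.90108×0.92950×0.98160 = 0.281963 + 0.822143 = 1.104106.
Q̄ = (S_0/π) × [bracket] = (1361/π) × 1.104106 = 478.32 W/m².
— Configuration B (ϕ=+65.8°):
cos h₀ = −tan(+65.8°) tan(+6.700°) = -0.2614, h₀ = 1.8353 rad.
Bracket: h₀ sin ϕ sin δ + cos ϕ cos δ sin h₀ = 1.8353×0.91212×0.11667 + 0.40992×0.99317×0.96523 = 0.195307 + 0.392965 = 0.588272.
Q̄ = (S_0/π) × [bracket] = (1361/π) × 0.588272 = 254.85 W/m².
Ratio Q̄_A / Q̄_B = 478.32 / 254.85 = 1.877.

Q̄_A / Q̄_B ≈ 1.88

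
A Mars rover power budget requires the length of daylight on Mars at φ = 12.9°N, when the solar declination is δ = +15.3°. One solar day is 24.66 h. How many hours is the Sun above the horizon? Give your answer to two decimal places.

12.82 h

cos H₀ = −tan φ · tan δ = −tan(+12.9°) × tan(+15.300°) = -0.0627, so H₀ = 1.6335 rad = 93.59°.
Daylight = 2H₀/(2π) × 24.66 h = (1.6335/π) × 24.66 = 12.82 h.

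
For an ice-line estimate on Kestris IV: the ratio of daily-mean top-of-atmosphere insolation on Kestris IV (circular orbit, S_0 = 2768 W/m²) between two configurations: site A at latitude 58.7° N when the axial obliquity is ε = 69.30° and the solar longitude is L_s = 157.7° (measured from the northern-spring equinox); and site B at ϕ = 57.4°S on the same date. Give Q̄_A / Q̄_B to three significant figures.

Q̄_A / Q̄_B ≈ 8.44

— Configuration A (ϕ=+58.7°):
Solar declination: sin δ = sin ε · sin L_s = sin 69.30° × sin 157.7° = 0.35496, so δ = +20.791°.
cos h₀ = −tan(+58.7°) tan(+20.791°) = -0.6245, h₀ = 2.2453 rad.
Bracket: h₀ sin ϕ sin δ + cos ϕ cos δ sin h₀ = 2.2453×0.85446×0.35496 + 0.51952×0.93488×0.78105 = 0.680998 + 0.379347 = 1.060345.
Q̄ = (S_0/π) × [bracket] = (2768/π) × 1.060345 = 934.25 W/m².
— Configuration B (ϕ=-57.4°):
cos h₀ = −tan(-57.4°) tan(+20.791°) = 0.5937, h₀ = 0.9352 rad.
Bracket: h₀ sin ϕ sin δ + cos ϕ cos δ sin h₀ = 0.9352×-0.84245×0.35496 + 0.53877×0.93488×0.80469 = -0.279659 + 0.405311 = 0.125652.
Q̄ = (S_0/π) × [bracket] = (2768/π) × 0.125652 = 110.71 W/m².
Ratio Q̄_A / Q̄_B = 934.25 / 110.71 = 8.439.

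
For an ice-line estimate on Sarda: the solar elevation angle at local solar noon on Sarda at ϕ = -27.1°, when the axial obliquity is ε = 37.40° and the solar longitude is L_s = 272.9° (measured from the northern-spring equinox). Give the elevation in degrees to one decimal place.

79.8°

Solar declination: sin δ = sin ε · sin L_s = sin 37.40° × sin 272.9° = -0.60660, so δ = -37.344°.
At local noon the hour angle is zero, so the zenith angle equals |ϕ − δ| = |-27.1° − (-37.344°)| = 10.244°.
Elevation = 90° − 10.244° = 79.8°.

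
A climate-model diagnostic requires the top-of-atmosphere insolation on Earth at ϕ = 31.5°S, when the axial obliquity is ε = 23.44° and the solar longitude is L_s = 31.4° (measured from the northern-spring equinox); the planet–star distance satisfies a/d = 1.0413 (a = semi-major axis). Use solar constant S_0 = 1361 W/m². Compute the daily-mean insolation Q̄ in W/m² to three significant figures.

Q̄ ≈ 315 W/m²

Solar declination: sin δ = sin ε · sin L_s = sin 23.44° × sin 31.4° = 0.20725, so δ = +11.961°.
cos h₀ = −tan(-31.5°) tan(+11.961°) = 0.1298, h₀ = 1.4406 rad.
Bracket: h₀ sin ϕ sin δ + cos ϕ cos δ sin h₀ = 1.4406×-0.52250×0.20725 + 0.85264×0.97829×0.99154 = -0.156000 + 0.827072 = 0.671072.
Inverse-square distance factor (a/d)² = 1.0413² = 1.084306.
Q̄ = (S_0/π) × 1.084306 × [bracket] = (1361/π) × 1.084306 × 0.671072 = 315.2 W/m².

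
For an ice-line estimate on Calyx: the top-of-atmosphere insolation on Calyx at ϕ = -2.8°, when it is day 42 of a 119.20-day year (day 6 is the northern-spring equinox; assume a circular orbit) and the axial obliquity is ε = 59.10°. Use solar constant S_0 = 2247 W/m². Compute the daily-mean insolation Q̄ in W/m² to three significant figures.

Q̄ ≈ 373 W/m²

Solar longitude: L_s = 360° × (42 − 6)/119.20 = 108.725°.
sin δ = sin 59.10° × sin 108.725° = 0.81265, so δ = +54.356°.
cos h₀ = −tan(-2.8°) tan(+54.356°) = 0.0682, h₀ = 1.5025 rad.
Bracket: h₀ sin ϕ sin δ + cos ϕ cos δ sin h₀ = 1.5025×-0.04885×0.81265 + 0.99881×0.58275×0.99767 = -0.059646 + 0.580700 = 0.521054.
Q̄ = (S_0/π) × [bracket] = (2247/π) × 0.521054 = 372.7 W/m².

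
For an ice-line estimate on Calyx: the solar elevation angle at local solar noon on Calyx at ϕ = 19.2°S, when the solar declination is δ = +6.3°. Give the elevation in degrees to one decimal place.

64.5°

At local noon the hour angle is zero, so the zenith angle equals |ϕ − δ| = |-19.2° − (+6.300°)| = 25.500°.
Elevation = 90° − 25.500° = 64.5°.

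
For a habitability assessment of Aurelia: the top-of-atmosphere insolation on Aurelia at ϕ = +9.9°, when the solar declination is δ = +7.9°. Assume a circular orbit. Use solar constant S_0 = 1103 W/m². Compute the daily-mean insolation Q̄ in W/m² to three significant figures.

cos h₀ = −tan(+9.9°) tan(+7.900°) = -0.0242, h₀ = 1.5950 rad.
Bracket: h₀ sin ϕ sin δ + cos ϕ cos δ sin h₀ = 1.5950×0.17193×0.13744 + 0.98511×0.99051×0.99971 = 0.037690 + 0.975478 = 1.013168.
Q̄ = (S_0/π) × [bracket] = (1103/π) × 1.013168 = 355.7 W/m².

Q̄ ≈ 356 W/m²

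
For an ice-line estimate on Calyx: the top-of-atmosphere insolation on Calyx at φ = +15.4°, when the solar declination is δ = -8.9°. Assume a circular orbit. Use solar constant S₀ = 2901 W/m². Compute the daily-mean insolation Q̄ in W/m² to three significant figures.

cos H₀ = −tan(+15.4°) tan(-8.900°) = 0.0431, H₀ = 1.5276 rad.
Bracket: H₀ sin φ sin δ + cos φ cos δ sin H₀ = 1.5276×0.26556×-0.15471 + 0.96410×0.98796×0.99907 = -0.062761 + 0.951606 = 0.888845.
Q̄ = (S₀/π) × [bracket] = (2901/π) × 0.888845 = 820.8 W/m².

Q̄ ≈ 821 W/m²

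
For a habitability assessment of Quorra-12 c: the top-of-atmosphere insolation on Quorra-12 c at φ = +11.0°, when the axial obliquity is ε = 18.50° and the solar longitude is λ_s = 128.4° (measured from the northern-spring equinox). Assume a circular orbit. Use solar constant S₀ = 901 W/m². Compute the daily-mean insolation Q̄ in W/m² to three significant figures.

Q̄ ≈ 294 W/m²

Solar declination: sin δ = sin ε · sin λ_s = sin 18.50° × sin 128.4° = 0.24867, so δ = +14.399°.
cos H₀ = −tan(+11.0°) tan(+14.399°) = -0.0499, H₀ = 1.6207 rad.
Bracket: H₀ sin φ sin δ + cos φ cos δ sin H₀ = 1.6207×0.19081×0.24867 + 0.98163×0.96859×0.99875 = 0.076900 + 0.949609 = 1.026509.
Q̄ = (S₀/π) × [bracket] = (901/π) × 1.026509 = 294.4 W/m².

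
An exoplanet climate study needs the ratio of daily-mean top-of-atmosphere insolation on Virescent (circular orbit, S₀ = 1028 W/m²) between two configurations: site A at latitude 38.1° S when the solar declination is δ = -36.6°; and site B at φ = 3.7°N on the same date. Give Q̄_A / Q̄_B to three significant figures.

Q̄_A / Q̄_B ≈ 1.78

— Configuration A (φ=-38.1°):
cos H₀ = −tan(-38.1°) tan(-36.600°) = -0.5823, H₀ = 2.1924 rad.
Bracket: H₀ sin φ sin δ + cos φ cos δ sin H₀ = 2.1924×-0.61704×-0.59622 + 0.78694×0.80282×0.81296 = 0.806566 + 0.513605 = 1.320171.
Q̄ = (S₀/π) × [bracket] = (1028/π) × 1.320171 = 431.99 W/m².
— Configuration B (φ=+3.7°):
cos H₀ = −tan(+3.7°) tan(-36.600°) = 0.0480, H₀ = 1.5228 rad.
Bracket: H₀ sin φ sin δ + cos φ cos δ sin H₀ = 1.5228×0.06453×-0.59622 + 0.99792×0.80282×0.99885 = -0.058588 + 0.800229 = 0.741641.
Q̄ = (S₀/π) × [bracket] = (1028/π) × 0.741641 = 242.68 W/m².
Ratio Q̄_A / Q̄_B = 431.99 / 242.68 = 1.780.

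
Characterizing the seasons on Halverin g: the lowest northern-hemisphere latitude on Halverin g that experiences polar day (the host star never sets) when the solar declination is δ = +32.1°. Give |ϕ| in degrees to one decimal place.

|ϕ| = 57.9°

Polar day requires cos h₀ = −tan ϕ tan δ ≤ −1, i.e. tan ϕ tan δ ≥ 1.
The boundary is |tan ϕ| · |tan δ| = 1, so |ϕ| = 90° − |δ| = 90° − 32.1° = 57.9° in the northern hemisphere.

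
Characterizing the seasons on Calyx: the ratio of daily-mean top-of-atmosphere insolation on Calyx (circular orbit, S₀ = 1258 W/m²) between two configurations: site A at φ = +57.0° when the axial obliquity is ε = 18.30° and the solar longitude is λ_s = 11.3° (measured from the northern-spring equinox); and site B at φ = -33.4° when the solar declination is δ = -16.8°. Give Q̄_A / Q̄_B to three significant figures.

— Configuration A (φ=+57.0°):
Solar declination: sin δ = sin ε · sin λ_s = sin 18.30° × sin 11.3° = 0.06153, so δ = +3.527°.
cos H₀ = −tan(+57.0°) tan(+3.527°) = -0.0949, H₀ = 1.6659 rad.
Bracket: H₀ sin φ sin δ + cos φ cos δ sin H₀ = 1.6659×0.83867×0.06153 + 0.54464×0.99811×0.99548 = 0.085966 + 0.541154 = 0.627120.
Q̄ = (S₀/π) × [bracket] = (1258/π) × 0.627120 = 251.12 W/m².
— Configuration B (φ=-33.4°):
cos H₀ = −tan(-33.4°) tan(-16.800°) = -0.1991, H₀ = 1.7712 rad.
Bracket: H₀ sin φ sin δ + cos φ cos δ sin H₀ = 1.7712×-0.55048×-0.28903 + 0.83485×0.95732×0.97998 = 0.281807 + 0.783218 = 1.065025.
Q̄ = (S₀/π) × [bracket] = (1258/π) × 1.065025 = 426.47 W/m².
Ratio Q̄_A / Q̄_B = 251.12 / 426.47 = 0.5888.

Q̄_A / Q̄_B ≈ 0.589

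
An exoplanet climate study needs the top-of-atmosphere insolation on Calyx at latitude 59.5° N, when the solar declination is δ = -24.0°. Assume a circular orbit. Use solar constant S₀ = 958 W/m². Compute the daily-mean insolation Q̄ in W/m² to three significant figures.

cos H₀ = −tan(+59.5°) tan(-24.000°) = 0.7558, H₀ = 0.7138 rad.
Bracket: H₀ sin φ sin δ + cos φ cos δ sin H₀ = 0.7138×0.86163×-0.40674 + 0.50754×0.91355×0.65475 = -0.250158 + 0.303583 = 0.053425.
Q̄ = (S₀/π) × [bracket] = (958/π) × 0.053425 = 16.29 W/m².

Q̄ ≈ 16.3 W/m²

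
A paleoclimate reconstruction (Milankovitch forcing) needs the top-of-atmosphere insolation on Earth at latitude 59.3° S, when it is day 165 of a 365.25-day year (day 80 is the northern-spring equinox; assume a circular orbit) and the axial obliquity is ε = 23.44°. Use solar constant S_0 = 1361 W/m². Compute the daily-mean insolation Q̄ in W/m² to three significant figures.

Solar longitude: L_s = 360° × (165 − 80)/365.25 = 83.778°.
sin δ = sin 23.44° × sin 83.778° = 0.39545, so δ = +23.294°.
cos h₀ = −tan(-59.3°) tan(+23.294°) = 0.7251, h₀ = 0.7596 rad.
Bracket: h₀ sin ϕ sin δ + cos ϕ cos δ sin h₀ = 0.7596×-0.85985×0.39545 + 0.51054×0.91849×0.68863 = -0.258285 + 0.322916 = 0.064631.
Q̄ = (S_0/π) × [bracket] = (1361/π) × 0.064631 = 28.00 W/m².

Q̄ ≈ 28.0 W/m²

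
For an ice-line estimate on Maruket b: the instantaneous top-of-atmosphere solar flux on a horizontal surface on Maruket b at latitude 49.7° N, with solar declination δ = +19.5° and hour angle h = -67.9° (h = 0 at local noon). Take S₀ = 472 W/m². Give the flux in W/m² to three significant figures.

cos θ_z = sin φ sin δ + cos φ cos δ cos h = 0.254584 + 0.229381 = 0.483965.
Flux = S₀ · cos θ_z = 472 × 0.483965 = 228.4 W/m².

228 W/m²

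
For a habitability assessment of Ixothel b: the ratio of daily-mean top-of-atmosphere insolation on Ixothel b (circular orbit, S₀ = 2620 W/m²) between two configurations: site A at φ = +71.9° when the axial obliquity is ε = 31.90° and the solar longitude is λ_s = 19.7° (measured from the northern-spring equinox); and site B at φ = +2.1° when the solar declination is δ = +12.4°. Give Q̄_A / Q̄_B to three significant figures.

— Configuration A (φ=+71.9°):
Solar declination: sin δ = sin ε · sin λ_s = sin 31.90° × sin 19.7° = 0.17813, so δ = +10.261°.
cos H₀ = −tan(+71.9°) tan(+10.261°) = -0.5539, H₀ = 2.1578 rad.
Bracket: H₀ sin φ sin δ + cos φ cos δ sin H₀ = 2.1578×0.95052×0.17813 + 0.31068×0.98401×0.83261 = 0.365350 + 0.254539 = 0.619889.
Q̄ = (S₀/π) × [bracket] = (2620/π) × 0.619889 = 516.97 W/m².
— Configuration B (φ=+2.1°):
cos H₀ = −tan(+2.1°) tan(+12.400°) = -0.0081, H₀ = 1.5789 rad.
Bracket: H₀ sin φ sin δ + cos φ cos δ sin H₀ = 1.5789×0.03664×0.21474 + 0.99933×0.97667×0.99997 = 0.012423 + 0.975986 = 0.988409.
Q̄ = (S₀/π) × [bracket] = (2620/π) × 0.988409 = 824.31 W/m².
Ratio Q̄_A / Q̄_B = 516.97 / 824.31 = 0.6272.

Q̄_A / Q̄_B ≈ 0.627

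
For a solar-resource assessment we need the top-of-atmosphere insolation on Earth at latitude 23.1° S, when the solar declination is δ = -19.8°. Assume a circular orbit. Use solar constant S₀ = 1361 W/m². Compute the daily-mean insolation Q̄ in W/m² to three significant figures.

cos H₀ = −tan(-23.1°) tan(-19.800°) = -0.1536, H₀ = 1.7250 rad.
Bracket: H₀ sin φ sin δ + cos φ cos δ sin H₀ = 1.7250×-0.39234×-0.33874 + 0.91982×0.94088×0.98814 = 0.229255 + 0.855176 = 1.084431.
Q̄ = (S₀/π) × [bracket] = (1361/π) × 1.084431 = 469.8 W/m².

Q̄ ≈ 470 W/m²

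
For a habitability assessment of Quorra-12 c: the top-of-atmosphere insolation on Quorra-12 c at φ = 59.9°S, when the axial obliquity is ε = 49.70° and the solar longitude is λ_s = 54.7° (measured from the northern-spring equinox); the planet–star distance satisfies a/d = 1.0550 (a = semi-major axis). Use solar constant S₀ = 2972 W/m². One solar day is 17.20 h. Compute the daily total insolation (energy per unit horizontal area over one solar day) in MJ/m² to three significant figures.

Solar declination: sin δ = sin ε · sin λ_s = sin 49.70° × sin 54.7° = 0.62244, so δ = +38.495°.
cos H₀ = −tan(-59.9°) tan(+38.495°) = 1.3719 ≥ 1 ⇒ polar night, H₀ = 0 and Q̄ = 0.
Inverse-square distance factor (a/d)² = 1.0550² = 1.113025.
Daily total = Q̄ × 17.20 h × 3600 s/h = 0.00 MJ/m².

0.00 MJ/m²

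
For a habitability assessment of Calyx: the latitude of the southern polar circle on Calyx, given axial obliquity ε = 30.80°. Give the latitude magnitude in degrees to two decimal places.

The polar circle is the lowest latitude that experiences at least one full rotation of continuous darkness at the northern-summer solstice; it lies at |φ| = 90° − ε = 90° − 30.80° = 59.20°.

59.20°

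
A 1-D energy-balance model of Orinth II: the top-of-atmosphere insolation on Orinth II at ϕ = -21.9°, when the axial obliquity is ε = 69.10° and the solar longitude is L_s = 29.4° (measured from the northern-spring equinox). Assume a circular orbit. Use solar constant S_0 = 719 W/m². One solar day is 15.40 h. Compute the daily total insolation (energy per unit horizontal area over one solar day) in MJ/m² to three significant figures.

7.28 MJ/m²

Solar declination: sin δ = sin ε · sin L_s = sin 69.10° × sin 29.4° = 0.45860, so δ = +27.297°.
cos h₀ = −tan(-21.9°) tan(+27.297°) = 0.2075, h₀ = 1.3618 rad.
Bracket: h₀ sin ϕ sin δ + cos ϕ cos δ sin h₀ = 1.3618×-0.37299×0.45860 + 0.92784×0.88864×0.97824 = -0.232940 + 0.806574 = 0.573634.
Q̄ = (S_0/π) × [bracket] = (719/π) × 0.573634 = 131.28 W/m².
Daily total = Q̄ × 15.40 h × 3600 s/h = 131.28 × 15.40 × 3600 / 10⁶ = 7.278 MJ/m².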